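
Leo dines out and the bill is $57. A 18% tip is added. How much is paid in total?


Calculate the tip:
18% of $57 = $10.26
Add tip to meal cost:
$57 + $10.26 = $67.26

$67.26


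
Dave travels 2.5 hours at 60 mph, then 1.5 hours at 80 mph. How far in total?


Leg 1 distance:
60 x 2.5 = 150 miles
Leg 2 distance:
80 x 1.5 = 120 miles
Total distance:
150 + 120 = 270 miles

270 miles


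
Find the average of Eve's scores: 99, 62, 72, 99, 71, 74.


Add the scores:
99 + 62 + 72 + 99 + 71 + 74 = 477
Divide by the number of tests:
477 / 6 = 79.5

79.5


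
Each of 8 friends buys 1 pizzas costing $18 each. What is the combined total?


Cost per person:
1 x $18 = $18
Group total:
8 x $18 = $144

$144


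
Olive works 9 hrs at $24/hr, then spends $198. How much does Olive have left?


Calculate earnings:
9 x $24 = $216
Subtract spending:
$216 - $198 = $18

$18


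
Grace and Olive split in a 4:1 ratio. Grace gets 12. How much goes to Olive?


Find the multiplier:
12 / 4 = 3
Apply to Olive's share:
1 x 3 = 3

3


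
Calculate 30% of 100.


Convert percentage to decimal:
30% = 0.3
Multiply:
100 x 0.3 = 30

30


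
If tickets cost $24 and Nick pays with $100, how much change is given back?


Start with the amount paid:
$100
Subtract the price:
$100 - $24 = $76

$76


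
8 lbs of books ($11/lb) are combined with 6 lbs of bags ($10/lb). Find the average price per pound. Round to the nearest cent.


Cost of books:
8 x $11 = $88
Cost of bags:
6 x $10 = $60
Total cost: $88 + $60 = $148
Total weight: 14 lbs
Average: $148 / 14 = $10.5714... ≈ $10.57/lb

$10.57/lb


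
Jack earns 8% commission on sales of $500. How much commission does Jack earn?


Convert rate to decimal:
8% = 0.08
Multiply by sales:
$500 x 0.08 = $40

$40


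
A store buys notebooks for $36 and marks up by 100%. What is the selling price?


Calculate the markup amount:
100% of $36 = $36
Add to cost:
$36 + $36 = $72

$72


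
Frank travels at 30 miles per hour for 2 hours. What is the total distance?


Use the formula: distance = speed x time
Speed = 30 mph, Time = 2 hours
30 x 2 = 60 miles

60 miles


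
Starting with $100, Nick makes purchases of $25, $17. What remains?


Add up expenses:
$25 + $17 = $42
Subtract from budget:
$100 - $42 = $58

$58


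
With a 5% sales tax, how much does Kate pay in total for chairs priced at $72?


Calculate the tax:
5% of $72 = $3.60
Add tax to price:
$72 + $3.60 = $75.60

$75.60


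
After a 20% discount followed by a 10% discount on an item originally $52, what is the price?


First discount:
20% of $52 = $10.40
Price after first discount:
$52 - $10.40 = $41.60
Second discount:
10% of $41.60 = $4.16
Final price:
$41.60 - $4.16 = $37.44

$37.44


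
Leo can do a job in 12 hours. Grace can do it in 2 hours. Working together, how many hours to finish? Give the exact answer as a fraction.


Leo's rate: 1/12 of the job per hour
Grace's rate: 1/2 of the job per hour
Combined rate: 1/12 + 1/2 = 7/12 per hour
Time = 1 / (7/12) = 12/7 hours (≈ 1.71 hours)

12/7 hours


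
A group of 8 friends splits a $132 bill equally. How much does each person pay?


Total bill: $132
Number of people: 8
Each pays: $132 / 8 = $16.50

$16.50


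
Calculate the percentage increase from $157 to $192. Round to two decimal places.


Find the absolute change:
|192 - 157| = 35
Divide by original and multiply by 100:
35 / 157 x 100 = 22.2929...% ≈ 22.29%

22.29%


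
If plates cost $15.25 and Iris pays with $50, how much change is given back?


Start with the amount paid:
$50
Subtract the price:
$50 - $15.25 = $34.75

$34.75


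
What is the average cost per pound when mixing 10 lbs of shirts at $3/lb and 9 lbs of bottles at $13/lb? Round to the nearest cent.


Cost of shirts:
10 x $3 = $30
Cost of bottles:
9 x $13 = $117
Total cost: $30 + $117 = $147
Total weight: 19 lbs
Average: $147 / 19 = $7.7368... ≈ $7.74/lb

$7.74/lb


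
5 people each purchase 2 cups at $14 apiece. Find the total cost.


Cost per person:
2 x $14 = $28
Group total:
5 x $28 = $140

$140


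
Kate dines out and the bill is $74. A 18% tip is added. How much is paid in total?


Calculate the tip:
18% of $74 = $13.32
Add tip to meal cost:
$74 + $13.32 = $87.32

$87.32


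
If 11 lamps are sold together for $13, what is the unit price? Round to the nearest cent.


Total cost: $13
Number of items: 11
Unit price: $13 / 11 = $1.1818... ≈ $1.18

$1.18


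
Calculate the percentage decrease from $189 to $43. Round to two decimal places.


Find the absolute change:
|43 - 189| = 146
Divide by original and multiply by 100:
146 / 189 x 100 = 77.2486...% ≈ 77.25%

77.25%


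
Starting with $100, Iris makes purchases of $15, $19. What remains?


Add up expenses:
$15 + $19 = $34
Subtract from budget:
$100 - $34 = $66

$66


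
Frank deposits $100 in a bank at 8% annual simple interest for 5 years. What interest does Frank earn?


Use the formula I = P x R x T / 100
P x R x T = 100 x 8 x 5 = 4000
I = 4000 / 100 = $40

$40


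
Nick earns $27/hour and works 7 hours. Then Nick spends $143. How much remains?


Calculate earnings:
7 x $27 = $189
Subtract spending:
$189 - $143 = $46

$46


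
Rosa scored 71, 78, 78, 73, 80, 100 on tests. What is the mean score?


Add the scores:
71 + 78 + 78 + 73 + 80 + 100 = 480
Divide by the number of tests:
480 / 6 = 80

80


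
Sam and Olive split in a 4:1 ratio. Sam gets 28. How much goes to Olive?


Find the multiplier:
28 / 4 = 7
Apply to Olive's share:
1 x 7 = 7

7


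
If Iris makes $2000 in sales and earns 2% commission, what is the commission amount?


Convert rate to decimal:
2% = 0.02
Multiply by sales:
$2000 x 0.02 = $40

$40


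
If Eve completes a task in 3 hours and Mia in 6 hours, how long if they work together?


Eve's rate: 1/3 of the job per hour
Mia's rate: 1/6 of the job per hour
Combined rate: 1/3 + 1/6 = 1/2 per hour
Time = 1 / (1/2) = 2 hours

2 hours


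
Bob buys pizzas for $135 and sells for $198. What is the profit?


Selling price = $198
Cost price = $135
Profit = selling price - cost price:
Profit = $198 - $135 = $63

$63


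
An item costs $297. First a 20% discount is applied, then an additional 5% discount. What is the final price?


First discount:
20% of $297 = $59.40
Price after first discount:
$297 - $59.40 = $237.60
Second discount:
5% of $237.60 = $11.88
Final price:
$237.60 - $11.88 = $225.72

$225.72


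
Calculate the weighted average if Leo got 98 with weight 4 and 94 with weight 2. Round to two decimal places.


Weighted sum:
4 x 98 + 2 x 94 = 580
Total weight:
4 + 2 = 6
Weighted average:
580 / 6 = 96.6666... ≈ 96.67

96.67


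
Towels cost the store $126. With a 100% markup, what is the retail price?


Calculate the markup amount:
100% of $126 = $126
Add to cost:
$126 + $126 = $252

$252


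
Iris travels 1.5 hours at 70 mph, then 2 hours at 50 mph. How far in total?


Leg 1 distance:
70 x 1.5 = 105 miles
Leg 2 distance:
50 x 2 = 100 miles
Total distance:
105 + 100 = 205 miles

205 miles


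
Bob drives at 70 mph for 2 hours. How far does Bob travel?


Use the formula: distance = speed x time
Speed = 70 mph, Time = 2 hours
70 x 2 = 140 miles

140 miles


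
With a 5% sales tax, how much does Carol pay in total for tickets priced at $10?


Calculate the tax:
5% of $10 = $0.50
Add tax to price:
$10 + $0.50 = $10.50

$10.50


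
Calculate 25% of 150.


Convert percentage to decimal:
25% = 0.25
Multiply:
150 x 0.25 = 37.5

37.5


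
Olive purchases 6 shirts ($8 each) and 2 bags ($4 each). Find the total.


Cost of shirts:
6 x $8 = $48
Cost of bags:
2 x $4 = $8
Add both:
$48 + $8 = $56

$56


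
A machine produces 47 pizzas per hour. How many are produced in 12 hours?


Production rate: 47 pizzas per hour
Time: 12 hours
Total: 47 x 12 = 564 pizzas

564 pizzas


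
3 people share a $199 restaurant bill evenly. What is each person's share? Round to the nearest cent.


Total bill: $199
Number of people: 3
Each pays: $199 / 3 = $66.3333... ≈ $66.33

$66.33


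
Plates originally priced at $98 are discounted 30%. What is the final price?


Calculate the discount amount:
30% of $98 = $29.40
Subtract from original:
$98 - $29.40 = $68.60

$68.60


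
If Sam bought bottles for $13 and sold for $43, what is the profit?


Selling price = $43
Cost price = $13
Profit = selling price - cost price:
Profit = $43 - $13 = $30

$30


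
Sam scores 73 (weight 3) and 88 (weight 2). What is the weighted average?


Weighted sum:
3 x 73 + 2 x 88 = 395
Total weight:
3 + 2 = 5
Weighted average:
395 / 5 = 79

79


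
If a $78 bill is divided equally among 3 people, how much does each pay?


Total bill: $78
Number of people: 3
Each pays: $78 / 3 = $26

$26


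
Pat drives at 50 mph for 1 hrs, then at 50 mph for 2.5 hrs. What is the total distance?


Leg 1 distance:
50 x 1 = 50 miles
Leg 2 distance:
50 x 2.5 = 125 miles
Total distance:
50 + 125 = 175 miles

175 miles


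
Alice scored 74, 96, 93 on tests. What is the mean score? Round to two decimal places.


Add the scores:
74 + 96 + 93 = 263
Divide by the number of tests:
263 / 3 = 87.6666... ≈ 87.67

87.67


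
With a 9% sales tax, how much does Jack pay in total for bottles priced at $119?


Calculate the tax:
9% of $119 = $10.71
Add tax to price:
$119 + $10.71 = $129.71

$129.71


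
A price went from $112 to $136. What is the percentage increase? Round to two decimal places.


Find the absolute change:
|136 - 112| = 24
Divide by original and multiply by 100:
24 / 112 x 100 = 21.4285...% ≈ 21.43%

21.43%


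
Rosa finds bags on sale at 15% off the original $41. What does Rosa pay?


Calculate the discount amount:
15% of $41 = $6.15
Subtract from original:
$41 - $6.15 = $34.85

$34.85


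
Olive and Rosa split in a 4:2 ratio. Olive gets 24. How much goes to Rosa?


Find the multiplier:
24 / 4 = 6
Apply to Rosa's share:
2 x 6 = 12

12


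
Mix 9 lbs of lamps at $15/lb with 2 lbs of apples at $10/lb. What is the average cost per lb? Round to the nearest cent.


Cost of lamps:
9 x $15 = $135
Cost of apples:
2 x $10 = $20
Total cost: $135 + $20 = $155
Total weight: 11 lbs
Average: $155 / 11 = $14.0909... ≈ $14.09/lb

$14.09/lb


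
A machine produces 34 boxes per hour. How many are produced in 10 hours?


Production rate: 34 boxes per hour
Time: 10 hours
Total: 34 x 10 = 340 boxes

340 boxes


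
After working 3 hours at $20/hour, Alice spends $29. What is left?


Calculate earnings:
3 x $20 = $60
Subtract spending:
$60 - $29 = $31

$31


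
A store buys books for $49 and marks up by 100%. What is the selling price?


Calculate the markup amount:
100% of $49 = $49
Add to cost:
$49 + $49 = $98

$98


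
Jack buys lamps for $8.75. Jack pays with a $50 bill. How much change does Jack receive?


Start with the amount paid:
$50
Subtract the price:
$50 - $8.75 = $41.25

$41.25


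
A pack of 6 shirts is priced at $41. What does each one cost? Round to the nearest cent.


Total cost: $41
Number of items: 6
Unit price: $41 / 6 = $6.8333... ≈ $6.83

$6.83


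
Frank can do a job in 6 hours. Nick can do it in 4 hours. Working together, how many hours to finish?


Frank's rate: 1/6 of the job per hour
Nick's rate: 1/4 of the job per hour
Combined rate: 1/6 + 1/4 = 5/12 per hour
Time = 1 / (5/12) = 12/5 = 2.4 hours

2.4 hours


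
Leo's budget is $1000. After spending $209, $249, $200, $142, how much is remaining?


Add up expenses:
$209 + $249 + $200 + $142 = $800
Subtract from budget:
$1000 - $800 = $200

$200


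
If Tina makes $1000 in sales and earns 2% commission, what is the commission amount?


Convert rate to decimal:
2% = 0.02
Multiply by sales:
$1000 x 0.02 = $20

$20


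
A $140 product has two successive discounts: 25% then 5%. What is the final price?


First discount:
25% of $140 = $35
Price after first discount:
$140 - $35 = $105
Second discount:
5% of $105 = $5.25
Final price:
$105 - $5.25 = $99.75

$99.75


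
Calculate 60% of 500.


Convert percentage to decimal:
60% = 0.6
Multiply:
500 x 0.6 = 300

300


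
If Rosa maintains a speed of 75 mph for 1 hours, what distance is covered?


Use the formula: distance = speed x time
Speed = 75 mph, Time = 1 hours
75 x 1 = 75 miles

75 miles


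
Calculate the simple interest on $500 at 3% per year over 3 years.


Use the formula I = P x R x T / 100
P x R x T = 500 x 3 x 3 = 4500
I = 4500 / 100 = $45

$45


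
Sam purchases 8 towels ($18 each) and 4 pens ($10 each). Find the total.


Cost of towels:
8 x $18 = $144
Cost of pens:
4 x $10 = $40
Add both:
$144 + $40 = $184

$184


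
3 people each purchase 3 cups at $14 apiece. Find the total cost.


Cost per person:
3 x $14 = $42
Group total:
3 x $42 = $126

$126


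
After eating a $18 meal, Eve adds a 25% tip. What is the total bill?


Calculate the tip:
25% of $18 = $4.50
Add tip to meal cost:
$18 + $4.50 = $22.50

$22.50


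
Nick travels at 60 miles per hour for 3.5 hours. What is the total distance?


Use the formula: distance = speed x time
Speed = 60 mph, Time = 3.5 hours
60 x 3.5 = 210 miles

210 miles


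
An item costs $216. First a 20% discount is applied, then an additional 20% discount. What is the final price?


First discount:
20% of $216 = $43.20
Price after first discount:
$216 - $43.20 = $172.80
Second discount:
20% of $172.80 = $34.56
Final price:
$172.80 - $34.56 = $138.24

$138.24


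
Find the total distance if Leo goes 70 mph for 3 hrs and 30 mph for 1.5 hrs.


Leg 1 distance:
70 x 3 = 210 miles
Leg 2 distance:
30 x 1.5 = 45 miles
Total distance:
210 + 45 = 255 miles

255 miles


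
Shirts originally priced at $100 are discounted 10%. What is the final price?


Calculate the discount amount:
10% of $100 = $10
Subtract from original:
$100 - $10 = $90

$90


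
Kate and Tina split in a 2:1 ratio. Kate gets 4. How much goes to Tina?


Find the multiplier:
4 / 2 = 2
Apply to Tina's share:
1 x 2 = 2

2


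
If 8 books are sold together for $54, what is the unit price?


Total cost: $54
Number of items: 8
Unit price: $54 / 8 = $6.75

$6.75


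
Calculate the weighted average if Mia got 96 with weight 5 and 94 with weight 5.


Weighted sum:
5 x 96 + 5 x 94 = 950
Total weight:
5 + 5 = 10
Weighted average:
950 / 10 = 95

95


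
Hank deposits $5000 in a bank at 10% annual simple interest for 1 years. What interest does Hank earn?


Use the formula I = P x R x T / 100
P x R x T = 5000 x 10 x 1 = 50000
I = 50000 / 100 = $500

$500


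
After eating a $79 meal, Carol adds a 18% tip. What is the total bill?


Calculate the tip:
18% of $79 = $14.22
Add tip to meal cost:
$79 + $14.22 = $93.22

$93.22


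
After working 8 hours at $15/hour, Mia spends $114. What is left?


Calculate earnings:
8 x $15 = $120
Subtract spending:
$120 - $114 = $6

$6


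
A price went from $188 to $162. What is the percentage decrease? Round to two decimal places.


Find the absolute change:
|162 - 188| = 26
Divide by original and multiply by 100:
26 / 188 x 100 = 13.8297...% ≈ 13.83%

13.83%


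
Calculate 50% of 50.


Convert percentage to decimal:
50% = 0.5
Multiply:
50 x 0.5 = 25

25


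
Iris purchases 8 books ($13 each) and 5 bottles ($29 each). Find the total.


Cost of books:
8 x $13 = $104
Cost of bottles:
5 x $29 = $145
Add both:
$104 + $145 = $249

$249


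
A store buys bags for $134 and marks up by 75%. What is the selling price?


Calculate the markup amount:
75% of $134 = $100.50
Add to cost:
$134 + $100.50 = $234.50

$234.50


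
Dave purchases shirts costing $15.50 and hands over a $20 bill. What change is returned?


Start with the amount paid:
$20
Subtract the price:
$20 - $15.50 = $4.50

$4.50


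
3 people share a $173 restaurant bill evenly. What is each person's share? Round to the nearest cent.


Total bill: $173
Number of people: 3
Each pays: $173 / 3 = $57.6666... ≈ $57.67

$57.67


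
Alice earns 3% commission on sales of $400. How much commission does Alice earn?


Convert rate to decimal:
3% = 0.03
Multiply by sales:
$400 x 0.03 = $12

$12


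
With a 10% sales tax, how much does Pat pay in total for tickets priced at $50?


Calculate the tax:
10% of $50 = $5
Add tax to price:
$50 + $5 = $55

$55


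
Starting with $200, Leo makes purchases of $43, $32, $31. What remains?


Add up expenses:
$43 + $32 + $31 = $106
Subtract from budget:
$200 - $106 = $94

$94


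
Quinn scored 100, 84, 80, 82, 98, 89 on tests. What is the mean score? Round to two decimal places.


Add the scores:
100 + 84 + 80 + 82 + 98 + 89 = 533
Divide by the number of tests:
533 / 6 = 88.8333... ≈ 88.83

88.83


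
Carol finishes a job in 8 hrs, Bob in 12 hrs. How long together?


Carol's rate: 1/8 of the job per hour
Bob's rate: 1/12 of the job per hour
Combined rate: 1/8 + 1/12 = 5/24 per hour
Time = 1 / (5/24) = 24/5 = 4.8 hours

4.8 hours


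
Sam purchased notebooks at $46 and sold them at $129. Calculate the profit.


Selling price = $129
Cost price = $46
Profit = selling price - cost price:
Profit = $129 - $46 = $83

$83


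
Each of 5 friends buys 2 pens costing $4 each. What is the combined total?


Cost per person:
2 x $4 = $8
Group total:
5 x $8 = $40

$40


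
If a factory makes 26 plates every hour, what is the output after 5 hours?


Production rate: 26 plates per hour
Time: 5 hours
Total: 26 x 5 = 130 plates

130 plates


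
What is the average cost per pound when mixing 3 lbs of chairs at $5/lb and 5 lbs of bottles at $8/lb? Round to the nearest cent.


Cost of chairs:
3 x $5 = $15
Cost of bottles:
5 x $8 = $40
Total cost: $15 + $40 = $55
Total weight: 8 lbs
Average: $55 / 8 = $6.875 ≈ $6.88/lb

$6.88/lb


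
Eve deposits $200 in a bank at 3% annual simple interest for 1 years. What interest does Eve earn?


Use the formula I = P x R x T / 100
P x R x T = 200 x 3 x 1 = 600
I = 600 / 100 = $6

$6


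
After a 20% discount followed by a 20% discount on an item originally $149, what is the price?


First discount:
20% of $149 = $29.80
Price after first discount:
$149 - $29.80 = $119.20
Second discount:
20% of $119.20 = $23.84
Final price:
$119.20 - $23.84 = $95.36

$95.36


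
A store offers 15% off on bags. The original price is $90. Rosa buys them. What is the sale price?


Calculate the discount amount:
15% of $90 = $13.50
Subtract from original:
$90 - $13.50 = $76.50

$76.50


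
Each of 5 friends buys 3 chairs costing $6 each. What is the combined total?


Cost per person:
3 x $6 = $18
Group total:
5 x $18 = $90

$90


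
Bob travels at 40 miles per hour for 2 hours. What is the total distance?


Use the formula: distance = speed x time
Speed = 40 mph, Time = 2 hours
40 x 2 = 80 miles

80 miles


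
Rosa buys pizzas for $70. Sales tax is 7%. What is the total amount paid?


Calculate the tax:
7% of $70 = $4.90
Add tax to price:
$70 + $4.90 = $74.90

$74.90


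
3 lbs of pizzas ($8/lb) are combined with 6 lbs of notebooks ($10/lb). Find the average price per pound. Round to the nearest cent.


Cost of pizzas:
3 x $8 = $24
Cost of notebooks:
6 x $10 = $60
Total cost: $24 + $60 = $84
Total weight: 9 lbs
Average: $84 / 9 = $9.3333... ≈ $9.33/lb

$9.33/lb


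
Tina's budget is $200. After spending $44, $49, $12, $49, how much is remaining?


Add up expenses:
$44 + $49 + $12 + $49 = $154
Subtract from budget:
$200 - $154 = $46

$46


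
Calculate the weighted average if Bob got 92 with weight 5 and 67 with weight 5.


Weighted sum:
5 x 92 + 5 x 67 = 795
Total weight:
5 + 5 = 10
Weighted average:
795 / 10 = 79.5

79.5


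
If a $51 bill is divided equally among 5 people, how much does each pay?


Total bill: $51
Number of people: 5
Each pays: $51 / 5 = $10.20

$10.20


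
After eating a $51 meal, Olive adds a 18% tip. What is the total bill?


Calculate the tip:
18% of $51 = $9.18
Add tip to meal cost:
$51 + $9.18 = $60.18

$60.18


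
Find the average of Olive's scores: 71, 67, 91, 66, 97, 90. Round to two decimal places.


Add the scores:
71 + 67 + 91 + 66 + 97 + 90 = 482
Divide by the number of tests:
482 / 6 = 80.3333... ≈ 80.33

80.33


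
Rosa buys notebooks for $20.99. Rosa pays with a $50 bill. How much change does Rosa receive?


Start with the amount paid:
$50
Subtract the price:
$50 - $20.99 = $29.01

$29.01


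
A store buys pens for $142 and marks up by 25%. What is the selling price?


Calculate the markup amount:
25% of $142 = $35.50
Add to cost:
$142 + $35.50 = $177.50

$177.50


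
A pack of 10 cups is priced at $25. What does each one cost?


Total cost: $25
Number of items: 10
Unit price: $25 / 10 = $2.50

$2.50


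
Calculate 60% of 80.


Convert percentage to decimal:
60% = 0.6
Multiply:
80 x 0.6 = 48

48


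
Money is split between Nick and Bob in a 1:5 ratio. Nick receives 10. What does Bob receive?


Find the multiplier:
10 / 1 = 10
Apply to Bob's share:
5 x 10 = 50

50


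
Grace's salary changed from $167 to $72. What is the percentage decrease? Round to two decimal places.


Find the absolute change:
|72 - 167| = 95
Divide by original and multiply by 100:
95 / 167 x 100 = 56.8862...% ≈ 56.89%

56.89%


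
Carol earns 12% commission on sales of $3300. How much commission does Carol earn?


Convert rate to decimal:
12% = 0.12
Multiply by sales:
$3300 x 0.12 = $396

$396


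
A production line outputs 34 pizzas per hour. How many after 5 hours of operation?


Production rate: 34 pizzas per hour
Time: 5 hours
Total: 34 x 5 = 170 pizzas

170 pizzas


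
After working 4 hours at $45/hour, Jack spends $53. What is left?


Calculate earnings:
4 x $45 = $180
Subtract spending:
$180 - $53 = $127

$127


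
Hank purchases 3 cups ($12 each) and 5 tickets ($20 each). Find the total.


Cost of cups:
3 x $12 = $36
Cost of tickets:
5 x $20 = $100
Add both:
$36 + $100 = $136

$136


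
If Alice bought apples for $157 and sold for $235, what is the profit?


Selling price = $235
Cost price = $157
Profit = selling price - cost price:
Profit = $235 - $157 = $78

$78


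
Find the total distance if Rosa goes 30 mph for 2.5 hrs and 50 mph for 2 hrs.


Leg 1 distance:
30 x 2.5 = 75 miles
Leg 2 distance:
50 x 2 = 100 miles
Total distance:
75 + 100 = 175 miles

175 miles


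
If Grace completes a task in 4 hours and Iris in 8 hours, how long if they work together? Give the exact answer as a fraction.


Grace's rate: 1/4 of the job per hour
Iris's rate: 1/8 of the job per hour
Combined rate: 1/4 + 1/8 = 3/8 per hour
Time = 1 / (3/8) = 8/3 hours (≈ 2.67 hours)

8/3 hours


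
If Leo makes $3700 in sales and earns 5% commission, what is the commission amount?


Convert rate to decimal:
5% = 0.05
Multiply by sales:
$3700 x 0.05 = $185

$185


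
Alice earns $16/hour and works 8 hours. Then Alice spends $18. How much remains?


Calculate earnings:
8 x $16 = $128
Subtract spending:
$128 - $18 = $110

$110


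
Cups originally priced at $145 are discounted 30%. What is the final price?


Calculate the discount amount:
30% of $145 = $43.50
Subtract from original:
$145 - $43.50 = $101.50

$101.50


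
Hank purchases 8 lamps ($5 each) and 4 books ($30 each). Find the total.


Cost of lamps:
8 x $5 = $40
Cost of books:
4 x $30 = $120
Add both:
$40 + $120 = $160

$160


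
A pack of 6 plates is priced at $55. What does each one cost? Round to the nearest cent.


Total cost: $55
Number of items: 6
Unit price: $55 / 6 = $9.1666... ≈ $9.17

$9.17


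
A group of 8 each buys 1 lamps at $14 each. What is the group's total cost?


Cost per person:
1 x $14 = $14
Group total:
8 x $14 = $112

$112


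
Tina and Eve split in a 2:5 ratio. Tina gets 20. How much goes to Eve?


Find the multiplier:
20 / 2 = 10
Apply to Eve's share:
5 x 10 = 50

50


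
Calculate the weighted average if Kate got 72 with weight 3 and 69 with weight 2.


Weighted sum:
3 x 72 + 2 x 69 = 354
Total weight:
3 + 2 = 5
Weighted average:
354 / 5 = 70.8

70.8


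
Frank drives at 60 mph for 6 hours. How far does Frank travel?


Use the formula: distance = speed x time
Speed = 60 mph, Time = 6 hours
60 x 6 = 360 miles

360 miles


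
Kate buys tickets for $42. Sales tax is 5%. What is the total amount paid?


Calculate the tax:
5% of $42 = $2.10
Add tax to price:
$42 + $2.10 = $44.10

$44.10


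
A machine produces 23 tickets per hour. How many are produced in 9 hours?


Production rate: 23 tickets per hour
Time: 9 hours
Total: 23 x 9 = 207 tickets

207 tickets


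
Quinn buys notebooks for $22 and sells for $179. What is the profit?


Selling price = $179
Cost price = $22
Profit = selling price - cost price:
Profit = $179 - $22 = $157

$157


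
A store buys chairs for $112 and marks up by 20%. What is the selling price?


Calculate the markup amount:
20% of $112 = $22.40
Add to cost:
$112 + $22.40 = $134.40

$134.40


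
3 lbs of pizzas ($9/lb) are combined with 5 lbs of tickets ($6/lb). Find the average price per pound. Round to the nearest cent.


Cost of pizzas:
3 x $9 = $27
Cost of tickets:
5 x $6 = $30
Total cost: $27 + $30 = $57
Total weight: 8 lbs
Average: $57 / 8 = $7.125 ≈ $7.13/lb

$7.13/lb


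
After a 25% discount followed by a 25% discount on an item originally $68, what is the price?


First discount:
25% of $68 = $17
Price after first discount:
$68 - $17 = $51
Second discount:
25% of $51 = $12.75
Final price:
$51 - $12.75 = $38.25

$38.25


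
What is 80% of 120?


Convert percentage to decimal:
80% = 0.8
Multiply:
120 x 0.8 = 96

96


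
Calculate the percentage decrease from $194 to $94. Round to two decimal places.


Find the absolute change:
|94 - 194| = 100
Divide by original and multiply by 100:
100 / 194 x 100 = 51.5463...% ≈ 51.55%

51.55%


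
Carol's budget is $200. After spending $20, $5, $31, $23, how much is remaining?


Add up expenses:
$20 + $5 + $31 + $23 = $79
Subtract from budget:
$200 - $79 = $121

$121


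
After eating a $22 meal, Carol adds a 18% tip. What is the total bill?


Calculate the tip:
18% of $22 = $3.96
Add tip to meal cost:
$22 + $3.96 = $25.96

$25.96


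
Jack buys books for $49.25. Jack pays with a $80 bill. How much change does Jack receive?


Start with the amount paid:
$80
Subtract the price:
$80 - $49.25 = $30.75

$30.75


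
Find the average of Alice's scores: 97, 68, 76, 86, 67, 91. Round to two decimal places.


Add the scores:
97 + 68 + 76 + 86 + 67 + 91 = 485
Divide by the number of tests:
485 / 6 = 80.8333... ≈ 80.83

80.83


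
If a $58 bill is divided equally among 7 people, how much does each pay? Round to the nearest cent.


Total bill: $58
Number of people: 7
Each pays: $58 / 7 = $8.2857... ≈ $8.29

$8.29


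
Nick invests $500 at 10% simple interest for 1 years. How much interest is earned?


Use the formula I = P x R x T / 100
P x R x T = 500 x 10 x 1 = 5000
I = 5000 / 100 = $50

$50


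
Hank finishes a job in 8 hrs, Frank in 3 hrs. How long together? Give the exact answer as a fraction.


Hank's rate: 1/8 of the job per hour
Frank's rate: 1/3 of the job per hour
Combined rate: 1/8 + 1/3 = 11/24 per hour
Time = 1 / (11/24) = 24/11 hours (≈ 2.18 hours)

24/11 hours


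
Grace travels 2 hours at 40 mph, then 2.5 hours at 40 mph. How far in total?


Leg 1 distance:
40 x 2 = 80 miles
Leg 2 distance:
40 x 2.5 = 100 miles
Total distance:
80 + 100 = 180 miles

180 miles


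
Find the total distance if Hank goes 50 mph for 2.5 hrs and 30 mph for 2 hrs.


Leg 1 distance:
50 x 2.5 = 125 miles
Leg 2 distance:
30 x 2 = 60 miles
Total distance:
125 + 60 = 185 miles

185 miles


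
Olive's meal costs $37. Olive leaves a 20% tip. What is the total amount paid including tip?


Calculate the tip:
20% of $37 = $7.40
Add tip to meal cost:
$37 + $7.40 = $44.40

$44.40


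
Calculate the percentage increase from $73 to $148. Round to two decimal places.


Find the absolute change:
|148 - 73| = 75
Divide by original and multiply by 100:
75 / 73 x 100 = 102.7397...% ≈ 102.74%

102.74%


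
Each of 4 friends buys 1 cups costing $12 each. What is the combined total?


Cost per person:
1 x $12 = $12
Group total:
4 x $12 = $48

$48


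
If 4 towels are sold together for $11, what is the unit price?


Total cost: $11
Number of items: 4
Unit price: $11 / 4 = $2.75

$2.75


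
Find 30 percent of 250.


Convert percentage to decimal:
30% = 0.3
Multiply:
250 x 0.3 = 75

75


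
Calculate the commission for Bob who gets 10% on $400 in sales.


Convert rate to decimal:
10% = 0.1
Multiply by sales:
$400 x 0.1 = $40

$40


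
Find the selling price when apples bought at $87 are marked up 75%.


Calculate the markup amount:
75% of $87 = $65.25
Add to cost:
$87 + $65.25 = $152.25

$152.25


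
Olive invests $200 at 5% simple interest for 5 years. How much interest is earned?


Use the formula I = P x R x T / 100
P x R x T = 200 x 5 x 5 = 5000
I = 5000 / 100 = $50

$50


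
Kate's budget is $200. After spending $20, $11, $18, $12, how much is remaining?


Add up expenses:
$20 + $11 + $18 + $12 = $61
Subtract from budget:
$200 - $61 = $139

$139


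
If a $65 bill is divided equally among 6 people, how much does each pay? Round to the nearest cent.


Total bill: $65
Number of people: 6
Each pays: $65 / 6 = $10.8333... ≈ $10.83

$10.83


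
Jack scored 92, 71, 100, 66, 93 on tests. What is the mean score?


Add the scores:
92 + 71 + 100 + 66 + 93 = 422
Divide by the number of tests:
422 / 5 = 84.4

84.4


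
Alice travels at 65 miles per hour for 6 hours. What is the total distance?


Use the formula: distance = speed x time
Speed = 65 mph, Time = 6 hours
65 x 6 = 390 miles

390 miles


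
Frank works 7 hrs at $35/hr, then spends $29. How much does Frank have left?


Calculate earnings:
7 x $35 = $245
Subtract spending:
$245 - $29 = $216

$216


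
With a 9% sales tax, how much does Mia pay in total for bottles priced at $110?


Calculate the tax:
9% of $110 = $9.90
Add tax to price:
$110 + $9.90 = $119.90

$119.90


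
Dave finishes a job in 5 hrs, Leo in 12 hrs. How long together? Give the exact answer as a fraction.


Dave's rate: 1/5 of the job per hour
Leo's rate: 1/12 of the job per hour
Combined rate: 1/5 + 1/12 = 17/60 per hour
Time = 1 / (17/60) = 60/17 hours (≈ 3.53 hours)

60/17 hours


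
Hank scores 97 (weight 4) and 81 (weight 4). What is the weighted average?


Weighted sum:
4 x 97 + 4 x 81 = 712
Total weight:
4 + 4 = 8
Weighted average:
712 / 8 = 89

89


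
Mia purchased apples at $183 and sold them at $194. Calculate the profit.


Selling price = $194
Cost price = $183
Profit = selling price - cost price:
Profit = $194 - $183 = $11

$11


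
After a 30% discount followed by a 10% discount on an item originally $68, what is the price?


First discount:
30% of $68 = $20.40
Price after first discount:
$68 - $20.40 = $47.60
Second discount:
10% of $47.60 = $4.76
Final price:
$47.60 - $4.76 = $42.84

$42.84


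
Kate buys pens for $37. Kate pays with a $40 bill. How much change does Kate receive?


Start with the amount paid:
$40
Subtract the price:
$40 - $37 = $3

$3


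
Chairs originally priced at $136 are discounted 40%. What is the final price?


Calculate the discount amount:
40% of $136 = $54.40
Subtract from original:
$136 - $54.40 = $81.60

$81.60


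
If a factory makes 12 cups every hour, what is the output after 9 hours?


Production rate: 12 cups per hour
Time: 9 hours
Total: 12 x 9 = 108 cups

108 cups


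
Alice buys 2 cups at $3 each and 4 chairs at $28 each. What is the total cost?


Cost of cups:
2 x $3 = $6
Cost of chairs:
4 x $28 = $112
Add both:
$6 + $112 = $118

$118


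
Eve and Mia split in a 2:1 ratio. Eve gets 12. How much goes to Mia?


Find the multiplier:
12 / 2 = 6
Apply to Mia's share:
1 x 6 = 6

6


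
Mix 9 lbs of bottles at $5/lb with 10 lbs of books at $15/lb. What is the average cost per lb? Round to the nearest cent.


Cost of bottles:
9 x $5 = $45
Cost of books:
10 x $15 = $150
Total cost: $45 + $150 = $195
Total weight: 19 lbs
Average: $195 / 19 = $10.2631... ≈ $10.26/lb

$10.26/lb


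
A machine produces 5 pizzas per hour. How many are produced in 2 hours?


Production rate: 5 pizzas per hour
Time: 2 hours
Total: 5 x 2 = 10 pizzas

10 pizzas


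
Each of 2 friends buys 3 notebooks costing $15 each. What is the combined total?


Cost per person:
3 x $15 = $45
Group total:
2 x $45 = $90

$90


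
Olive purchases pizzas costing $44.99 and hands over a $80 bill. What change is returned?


Start with the amount paid:
$80
Subtract the price:
$80 - $44.99 = $35.01

$35.01


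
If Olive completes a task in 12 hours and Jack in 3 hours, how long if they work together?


Olive's rate: 1/12 of the job per hour
Jack's rate: 1/3 of the job per hour
Combined rate: 1/12 + 1/3 = 5/12 per hour
Time = 1 / (5/12) = 12/5 = 2.4 hours

2.4 hours


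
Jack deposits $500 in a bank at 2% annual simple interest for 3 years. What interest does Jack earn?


Use the formula I = P x R x T / 100
P x R x T = 500 x 2 x 3 = 3000
I = 3000 / 100 = $30

$30


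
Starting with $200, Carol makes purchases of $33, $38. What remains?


Add up expenses:
$33 + $38 = $71
Subtract from budget:
$200 - $71 = $129

$129


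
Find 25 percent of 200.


Convert percentage to decimal:
25% = 0.25
Multiply:
200 x 0.25 = 50

50


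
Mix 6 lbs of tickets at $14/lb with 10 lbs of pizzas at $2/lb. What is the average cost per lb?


Cost of tickets:
6 x $14 = $84
Cost of pizzas:
10 x $2 = $20
Total cost: $84 + $20 = $104
Total weight: 16 lbs
Average: $104 / 16 = $6.50/lb

$6.50/lb


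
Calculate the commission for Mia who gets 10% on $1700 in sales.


Convert rate to decimal:
10% = 0.1
Multiply by sales:
$1700 x 0.1 = $170

$170


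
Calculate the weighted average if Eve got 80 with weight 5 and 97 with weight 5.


Weighted sum:
5 x 80 + 5 x 97 = 885
Total weight:
5 + 5 = 10
Weighted average:
885 / 10 = 88.5

88.5


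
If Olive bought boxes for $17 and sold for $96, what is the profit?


Selling price = $96
Cost price = $17
Profit = selling price - cost price:
Profit = $96 - $17 = $79

$79


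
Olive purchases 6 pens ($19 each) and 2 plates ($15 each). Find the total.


Cost of pens:
6 x $19 = $114
Cost of plates:
2 x $15 = $30
Add both:
$114 + $30 = $144

$144


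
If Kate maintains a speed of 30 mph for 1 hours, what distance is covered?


Use the formula: distance = speed x time
Speed = 30 mph, Time = 1 hours
30 x 1 = 30 miles

30 miles


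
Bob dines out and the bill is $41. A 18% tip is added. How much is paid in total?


Calculate the tip:
18% of $41 = $7.38
Add tip to meal cost:
$41 + $7.38 = $48.38

$48.38


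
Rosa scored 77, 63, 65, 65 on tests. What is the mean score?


Add the scores:
77 + 63 + 65 + 65 = 270
Divide by the number of tests:
270 / 4 = 67.5

67.5


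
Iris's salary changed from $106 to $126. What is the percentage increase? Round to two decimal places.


Find the absolute change:
|126 - 106| = 20
Divide by original and multiply by 100:
20 / 106 x 100 = 18.8679...% ≈ 18.87%

18.87%


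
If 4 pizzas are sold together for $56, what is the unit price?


Total cost: $56
Number of items: 4
Unit price: $56 / 4 = $14

$14


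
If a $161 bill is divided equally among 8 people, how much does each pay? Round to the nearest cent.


Total bill: $161
Number of people: 8
Each pays: $161 / 8 = $20.125 ≈ $20.13

$20.13


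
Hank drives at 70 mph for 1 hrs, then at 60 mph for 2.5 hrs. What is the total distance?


Leg 1 distance:
70 x 1 = 70 miles
Leg 2 distance:
60 x 2.5 = 150 miles
Total distance:
70 + 150 = 220 miles

220 miles


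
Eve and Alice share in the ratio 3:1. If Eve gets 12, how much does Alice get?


Find the multiplier:
12 / 3 = 4
Apply to Alice's share:
1 x 4 = 4

4


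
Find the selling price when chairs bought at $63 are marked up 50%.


Calculate the markup amount:
50% of $63 = $31.50
Add to cost:
$63 + $31.50 = $94.50

$94.50


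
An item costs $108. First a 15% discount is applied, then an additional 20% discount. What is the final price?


First discount:
15% of $108 = $16.20
Price after first discount:
$108 - $16.20 = $91.80
Second discount:
20% of $91.80 = $18.36
Final price:
$91.80 - $18.36 = $73.44

$73.44


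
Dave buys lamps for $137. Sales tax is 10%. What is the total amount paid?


Calculate the tax:
10% of $137 = $13.70
Add tax to price:
$137 + $13.70 = $150.70

$150.70


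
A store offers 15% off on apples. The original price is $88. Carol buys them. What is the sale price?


Calculate the discount amount:
15% of $88 = $13.20
Subtract from original:
$88 - $13.20 = $74.80

$74.80


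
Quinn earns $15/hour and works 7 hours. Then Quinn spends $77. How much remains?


Calculate earnings:
7 x $15 = $105
Subtract spending:
$105 - $77 = $28

$28


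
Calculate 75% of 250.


Convert percentage to decimal:
75% = 0.75
Multiply:
250 x 0.75 = 187.5

187.5


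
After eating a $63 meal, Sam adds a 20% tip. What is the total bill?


Calculate the tip:
20% of $63 = $12.60
Add tip to meal cost:
$63 + $12.60 = $75.60

$75.60


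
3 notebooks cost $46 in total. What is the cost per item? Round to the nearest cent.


Total cost: $46
Number of items: 3
Unit price: $46 / 3 = $15.3333... ≈ $15.33

$15.33


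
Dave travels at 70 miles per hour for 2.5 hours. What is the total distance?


Use the formula: distance = speed x time
Speed = 70 mph, Time = 2.5 hours
70 x 2.5 = 175 miles

175 miles


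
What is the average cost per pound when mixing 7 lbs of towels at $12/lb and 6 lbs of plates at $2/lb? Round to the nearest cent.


Cost of towels:
7 x $12 = $84
Cost of plates:
6 x $2 = $12
Total cost: $84 + $12 = $96
Total weight: 13 lbs
Average: $96 / 13 = $7.3846... ≈ $7.38/lb

$7.38/lb


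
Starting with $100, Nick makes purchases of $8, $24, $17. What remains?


Add up expenses:
$8 + $24 + $17 = $49
Subtract from budget:
$100 - $49 = $51

$51


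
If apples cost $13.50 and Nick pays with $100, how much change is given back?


Start with the amount paid:
$100
Subtract the price:
$100 - $13.50 = $86.50

$86.50


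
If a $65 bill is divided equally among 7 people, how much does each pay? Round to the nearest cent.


Total bill: $65
Number of people: 7
Each pays: $65 / 7 = $9.2857... ≈ $9.29

$9.29


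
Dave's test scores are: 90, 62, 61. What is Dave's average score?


Add the scores:
90 + 62 + 61 = 213
Divide by the number of tests:
213 / 3 = 71

71


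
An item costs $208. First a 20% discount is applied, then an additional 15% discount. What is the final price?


First discount:
20% of $208 = $41.60
Price after first discount:
$208 - $41.60 = $166.40
Second discount:
15% of $166.40 = $24.96
Final price:
$166.40 - $24.96 = $141.44

$141.44


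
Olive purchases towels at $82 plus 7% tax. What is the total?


Calculate the tax:
7% of $82 = $5.74
Add tax to price:
$82 + $5.74 = $87.74

$87.74


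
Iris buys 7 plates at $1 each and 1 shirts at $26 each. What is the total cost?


Cost of plates:
7 x $1 = $7
Cost of shirts:
1 x $26 = $26
Add both:
$7 + $26 = $33

$33
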